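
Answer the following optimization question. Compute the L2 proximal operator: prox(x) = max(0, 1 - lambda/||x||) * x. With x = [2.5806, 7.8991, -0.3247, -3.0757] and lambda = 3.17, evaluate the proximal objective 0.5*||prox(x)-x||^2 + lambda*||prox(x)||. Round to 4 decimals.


Step 1: Compute ||x||.
||x|| = 8.8668
Step 2: Compute scaling factor.
scale = max(0, 1 - 3.17/8.8668) = 0.6425
Step 3: prox(x) = [1.658, 5.0751, -0.2086, -1.9761]
||prox(x)|| = 5.6968
Step 4: Proximal objective.
0.5*||prox-x||^2 = 5.0245
lambda*||prox|| = 18.0589
Total = 23.0834


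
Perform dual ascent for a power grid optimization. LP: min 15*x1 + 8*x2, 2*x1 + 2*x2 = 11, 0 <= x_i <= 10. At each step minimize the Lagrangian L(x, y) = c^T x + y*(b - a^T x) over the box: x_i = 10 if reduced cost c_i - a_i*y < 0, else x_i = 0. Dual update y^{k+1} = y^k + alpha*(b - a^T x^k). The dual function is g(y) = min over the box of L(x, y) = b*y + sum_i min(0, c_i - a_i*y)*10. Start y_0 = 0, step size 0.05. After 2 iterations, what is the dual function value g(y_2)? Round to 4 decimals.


Dual ascent for LP: min 15*x1 + 8*x2, 2*x1 + 2*x2 = 11, 0 <= x_i <= 10
Step 1: y^k = 0.0, reduced costs: (15.0, 8.0)
  x^k = (0.0, 0.0), subgradient = b - a^T x = 11.0
  y^{k+1} = 0.0 + 0.05*11.0 = 0.55
Step 2: y^k = 0.55, reduced costs: (13.9, 6.9)
  x^k = (0.0, 0.0), subgradient = b - a^T x = 11.0
  y^{k+1} = 0.55 + 0.05*11.0 = 1.1
Dual objective at y_2 = 1.1: reduced costs (12.8, 5.8), box minimizer x = (0.0, 0.0)
g(y_2) = b*y + (c1 - a1*y)*x1 + (c2 - a2*y)*x2 = 11*1.1 + 12.8*0.0 + 5.8*0.0 = 12.1 + 0.0 + 0.0 = 12.1


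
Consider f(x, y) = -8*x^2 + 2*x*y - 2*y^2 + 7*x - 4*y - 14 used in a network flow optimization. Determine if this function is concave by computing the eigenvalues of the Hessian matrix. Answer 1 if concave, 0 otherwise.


The Hessian of f(x,y) = -8*x^2 + 2*x*y - 2*y^2 + 7*x - 4*y - 14 is:
H = [[-16, 2], [2, -4]]
Trace = -16 - 4 = -20
Determinant = -16*-4 - (2)^2 = 60
Discriminant = (-20)^2 - 4*60 = 160.0
Eigenvalues: lambda_1 = -16.3246, lambda_2 = -3.6754
The function is concave.

1


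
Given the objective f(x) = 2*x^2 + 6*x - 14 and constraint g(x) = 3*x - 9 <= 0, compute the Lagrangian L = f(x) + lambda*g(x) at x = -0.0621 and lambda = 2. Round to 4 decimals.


Step 1: Evaluate f(x).
f(-0.0621) = 2*(-0.0621)^2 + 6*(-0.0621) - 14 = -14.3649
Step 2: Evaluate g(x).
g(-0.0621) = 3*-0.0621 - 9 = -9.1863
Step 3: Compute Lagrangian.
L = -14.3649 + 2*-9.1863 = -32.7375


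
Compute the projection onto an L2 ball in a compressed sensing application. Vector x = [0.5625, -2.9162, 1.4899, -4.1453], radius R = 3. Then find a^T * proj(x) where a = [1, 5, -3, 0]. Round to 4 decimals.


Step 1: Compute ||x|| (intermediates to 6 decimals).
||x|| = sqrt(0.5625^2 + (-2.9162)^2 + 1.4899^2 + (-4.1453)^2) = 5.312621
Step 2: Project.
Since ||x|| > R, scale = R/||x|| = 3/5.312621 = 0.564693, proj(x) = scale * x
proj(x) = [0.31764, -1.646758, 0.841336, -2.340822]
Step 3: Dot product.
a^T * proj(x) = 1*0.31764 + 5*(-1.646758) - 3*0.841336 + 0*(-2.340822) = -10.4402


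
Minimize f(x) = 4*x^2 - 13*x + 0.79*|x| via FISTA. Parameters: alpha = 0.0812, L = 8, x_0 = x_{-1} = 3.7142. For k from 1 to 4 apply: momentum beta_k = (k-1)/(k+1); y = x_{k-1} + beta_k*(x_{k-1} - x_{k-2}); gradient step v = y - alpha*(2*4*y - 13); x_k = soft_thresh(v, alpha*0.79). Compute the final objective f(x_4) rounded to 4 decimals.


FISTA on f(x) = 4*x^2 - 13*x + 0.79*|x|
L = 8, alpha = 0.0812
Iteration 1: beta = 0.0, y = 3.7142 + 0.0*(3.7142 - 3.7142) = 3.7142
  grad(y) = 16.7136, v = y - alpha*grad = 2.3571
  prox(v) = soft_thresh(2.3571, 0.0641) = 2.2929
Iteration 2: beta = 0.3333, y = 2.2929 + 0.3333*(2.2929 - 3.7142) = 1.8191
  grad(y) = 1.5531, v = y - alpha*grad = 1.693
  prox(v) = soft_thresh(1.693, 0.0641) = 1.6289
Iteration 3: beta = 0.5, y = 1.6289 + 0.5*(1.6289 - 2.2929) = 1.2969
  grad(y) = -2.6251, v = y - alpha*grad = 1.51
  prox(v) = soft_thresh(1.51, 0.0641) = 1.4459
Iteration 4: beta = 0.6, y = 1.4459 + 0.6*(1.4459 - 1.6289) = 1.3361
  grad(y) = -2.3114, v = y - alpha*grad = 1.5238
  prox(v) = soft_thresh(1.5238, 0.0641) = 1.4596
f(x_4) = 4*1.4596^2 - 13*1.4596 + 0.79*|1.4596| = -9.3


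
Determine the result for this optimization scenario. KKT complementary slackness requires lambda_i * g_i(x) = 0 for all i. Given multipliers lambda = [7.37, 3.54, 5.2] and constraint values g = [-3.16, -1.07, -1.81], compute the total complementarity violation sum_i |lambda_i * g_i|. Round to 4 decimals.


KKT complementary slackness check:
lambda_1 * g_1 = 7.37 * -3.16 = -23.2892
lambda_2 * g_2 = 3.54 * -1.07 = -3.7878
lambda_3 * g_3 = 5.2 * -1.81 = -9.412
Total violation = 23.2892 + 3.7878 + 9.412 = 36.489


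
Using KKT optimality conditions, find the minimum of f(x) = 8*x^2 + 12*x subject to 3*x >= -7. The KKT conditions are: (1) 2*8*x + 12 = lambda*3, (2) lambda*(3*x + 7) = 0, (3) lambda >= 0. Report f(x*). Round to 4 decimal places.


Step 1: Try lambda = 0 (constraint inactive).
Stationarity: 2*8*x + 12 = 0
x* = -12/(2*8) = -0.75
Check constraint: 3*-0.75 = -2.25 >= -7 -- satisfied.
Step 2: Compute optimal value.
f(x*) = 8*(-0.75)^2 + 12*(-0.75) = -4.5


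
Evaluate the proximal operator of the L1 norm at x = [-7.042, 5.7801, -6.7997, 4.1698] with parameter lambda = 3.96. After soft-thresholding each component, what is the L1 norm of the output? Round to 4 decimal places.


Soft-thresholding with lambda = 3.96:
prox(-7.042) = sign(-7.042)*max(|-7.042| - 3.96, 0) = -3.082
prox(5.7801) = sign(5.7801)*max(|5.7801| - 3.96, 0) = 1.8201
prox(-6.7997) = sign(-6.7997)*max(|-6.7997| - 3.96, 0) = -2.8397
prox(4.1698) = sign(4.1698)*max(|4.1698| - 3.96, 0) = 0.2098
prox(x) = [-3.082, 1.8201, -2.8397, 0.2098]
||prox(x)||_1 = 3.082 + 1.8201 + 2.8397 + 0.2098 = 7.9516


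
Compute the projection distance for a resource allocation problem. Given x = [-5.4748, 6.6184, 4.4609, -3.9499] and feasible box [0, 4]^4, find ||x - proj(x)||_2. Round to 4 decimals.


Project each component onto [0, 4].
clip(-5.4748) = 0.0, clip(6.6184) = 4.0, clip(4.4609) = 4.0, clip(-3.9499) = 0.0
Projection = [0.0, 4.0, 4.0, 0.0]
Squared diffs: [29.9734, 6.856, 0.2124, 15.6017]
Distance = sqrt(52.6435) = 7.2556


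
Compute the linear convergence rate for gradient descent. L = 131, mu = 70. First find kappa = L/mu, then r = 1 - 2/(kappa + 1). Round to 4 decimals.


Step 1: Compute the condition number.
kappa = L/mu = 131/70 = 1.8714
Step 2: Compute the convergence rate.
r = 1 - 2/(kappa + 1) = 1 - 2*mu/(L + mu) = (L - mu)/(L + mu) = 61/201 = 0.3035


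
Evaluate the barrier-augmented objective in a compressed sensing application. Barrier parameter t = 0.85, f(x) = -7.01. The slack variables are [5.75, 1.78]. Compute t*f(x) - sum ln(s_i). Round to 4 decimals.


Step 1: Compute log-barrier.
ln values: [1.7492, 0.5766]
phi = -(1.7492 + 0.5766) = -2.3258
Step 2: Compute augmented objective.
t*f(x) = 0.85*-7.01 = -5.9585
Total = -5.9585 - 2.3258 = -8.2843


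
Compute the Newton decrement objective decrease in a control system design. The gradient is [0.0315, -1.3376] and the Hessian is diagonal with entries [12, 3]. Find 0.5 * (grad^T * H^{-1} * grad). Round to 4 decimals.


Step 1: H is diagonal, so H^(-1) * g = [0.0026, -0.4459].
Step 2: g^T H^(-1) g = sum_i g_i^2 / H_ii
  = (0.0315)^2/12 + (-1.3376)^2/3
  = 0.0001 + 0.5964 = 0.5965
Step 3: Objective decrease = 0.5 * g^T H^(-1) g = 0.2982


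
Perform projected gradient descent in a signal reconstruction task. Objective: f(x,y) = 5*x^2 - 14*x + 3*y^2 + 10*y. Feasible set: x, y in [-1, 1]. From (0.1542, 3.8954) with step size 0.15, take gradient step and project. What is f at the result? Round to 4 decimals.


Step 1: Compute gradient at (0.1542, 3.8954).
grad_x = 2*5*0.1542 - 14 = -12.458
grad_y = 2*3*3.8954 + 10 = 33.3724
Step 2: Gradient step.
x_raw = 0.1542 - 0.15*-12.458 = 2.0229
y_raw = 3.8954 - 0.15*33.3724 = -1.1105
Step 3: Project onto [-1, 1].
x_proj = clip(2.0229) = 1.0
y_proj = clip(-1.1105) = -1.0
Step 4: Evaluate f.
f(1.0, -1.0) = -16.0


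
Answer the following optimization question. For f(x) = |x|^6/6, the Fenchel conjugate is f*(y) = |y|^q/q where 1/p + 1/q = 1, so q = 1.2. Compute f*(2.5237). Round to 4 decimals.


The conjugate exponent q satisfies 1/p + 1/q = 1.
p = 6, so q = 6/(6 - 1) = 1.2
|y|^q = 2.5237^1.2 = 3.037
f*(2.5237) = 3.037 / 1.2 = 2.5308


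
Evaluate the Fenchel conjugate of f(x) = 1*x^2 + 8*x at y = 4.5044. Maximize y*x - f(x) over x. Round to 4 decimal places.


f*(y) = sup_x {y*x - a*x^2 - b*x} = sup_x {(y-b)*x - a*x^2}
FOC: (y - b) - 2a*x = 0 => x* = (y - b)/(2a)
x* = (4.5044 - 8)/(2*1) = -1.7478
f*(4.5044) = (y-b)^2/(4a) = (4.5044 - 8)^2/(4*1)
= 12.2192/4 = 3.0548


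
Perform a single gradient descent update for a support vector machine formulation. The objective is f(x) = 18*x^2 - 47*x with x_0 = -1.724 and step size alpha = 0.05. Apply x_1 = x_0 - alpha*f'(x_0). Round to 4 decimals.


We compute the gradient at x_0 and apply the update.
f'(x) = 36*x - 47
f'(-1.724) = 36*-1.724 - 47 = -109.064
x_1 = -1.724 - 0.05*-109.064 = 3.7292


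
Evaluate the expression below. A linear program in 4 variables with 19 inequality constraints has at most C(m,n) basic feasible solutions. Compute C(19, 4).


Each vertex corresponds to some choice of n active constraints out of m, so the number of vertices is at most C(m, n) = m! / (n!(m-n)!).
m = 19, n = 4
Numerator: 19 * 18 * 17 * 16
Denominator: 4! = 24
C(19, 4) = 3876


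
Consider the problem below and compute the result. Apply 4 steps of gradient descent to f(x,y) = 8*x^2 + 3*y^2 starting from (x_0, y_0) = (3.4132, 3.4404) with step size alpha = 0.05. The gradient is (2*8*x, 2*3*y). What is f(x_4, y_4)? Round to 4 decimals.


Gradient descent on f(x,y) = 8*x^2 + 3*y^2.
Starting point: (3.4132, 3.4404), alpha = 0.05
Step 1: grad_x = 2*8*3.4132 = 54.6112, grad_y = 2*3*3.4404 = 20.6424
  x_1 = 3.4132 - 0.05*54.6112 = 0.6826
  y_1 = 3.4404 - 0.05*20.6424 = 2.4083
Step 2: grad_x = 2*8*0.6826 = 10.9222, grad_y = 2*3*2.4083 = 14.4497
  x_2 = 0.6826 - 0.05*10.9222 = 0.1365
  y_2 = 2.4083 - 0.05*14.4497 = 1.6858
Step 3: grad_x = 2*8*0.1365 = 2.1844, grad_y = 2*3*1.6858 = 10.1148
  x_3 = 0.1365 - 0.05*2.1844 = 0.0273
  y_3 = 1.6858 - 0.05*10.1148 = 1.1801
Step 4: grad_x = 2*8*0.0273 = 0.4369, grad_y = 2*3*1.1801 = 7.0803
  x_4 = 0.0273 - 0.05*0.4369 = 0.0055
  y_4 = 1.1801 - 0.05*7.0803 = 0.826
f(0.0055, 0.826) = 8*0.0055^2 + 3*0.826^2 = 2.0473


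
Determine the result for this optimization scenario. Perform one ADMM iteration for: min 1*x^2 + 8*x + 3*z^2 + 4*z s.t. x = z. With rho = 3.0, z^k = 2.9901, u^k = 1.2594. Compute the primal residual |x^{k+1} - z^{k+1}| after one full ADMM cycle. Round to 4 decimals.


ADMM iteration with rho = 3.0, z^k = 2.9901, u^k = 1.2594
Step 1: x-update.
Minimize 1*x^2 + 8*x + (3.0/2)*(x - 2.9901 + 1.2594)^2
FOC: (2*1 + 3.0)*x = -8 + 3.0*(2.9901 - 1.2594)
x^{k+1} = -0.5616
Step 2: z-update.
Minimize 3*z^2 + 4*z + (3.0/2)*(-0.5616 - z + 1.2594)^2
FOC: (2*3 + 3.0)*z = -4 + 3.0*(-0.5616 + 1.2594)
z^{k+1} = -0.2118
Step 3: u-update.
u^{k+1} = 1.2594 - 0.5616 + 0.2118 = 0.9097
Step 4: Primal residual = |-0.5616 + 0.2118| = 0.3497


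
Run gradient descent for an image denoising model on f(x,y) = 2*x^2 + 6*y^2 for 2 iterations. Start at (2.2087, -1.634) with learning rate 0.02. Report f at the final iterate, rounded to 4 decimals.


Gradient descent on f(x,y) = 2*x^2 + 6*y^2.
Starting point: (2.2087, -1.634), alpha = 0.02
Step 1: grad_x = 2*2*2.2087 = 8.8348, grad_y = 2*6*-1.634 = -19.608
  x_1 = 2.2087 - 0.02*8.8348 = 2.032
  y_1 = -1.634 - 0.02*-19.608 = -1.2418
Step 2: grad_x = 2*2*2.032 = 8.128, grad_y = 2*6*-1.2418 = -14.9021
  x_2 = 2.032 - 0.02*8.128 = 1.8694
  y_2 = -1.2418 - 0.02*-14.9021 = -0.9438
f(1.8694, -0.9438) = 2*1.8694^2 + 6*(-0.9438)^2 = 12.3342


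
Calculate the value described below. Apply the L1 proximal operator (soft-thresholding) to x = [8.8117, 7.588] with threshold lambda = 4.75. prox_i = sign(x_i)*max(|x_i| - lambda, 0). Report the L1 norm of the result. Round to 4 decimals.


Soft-thresholding with lambda = 4.75:
prox(8.8117) = sign(8.8117)*max(|8.8117| - 4.75, 0) = 4.0617
prox(7.588) = sign(7.588)*max(|7.588| - 4.75, 0) = 2.838
prox(x) = [4.0617, 2.838]
||prox(x)||_1 = 4.0617 + 2.838 = 6.8997


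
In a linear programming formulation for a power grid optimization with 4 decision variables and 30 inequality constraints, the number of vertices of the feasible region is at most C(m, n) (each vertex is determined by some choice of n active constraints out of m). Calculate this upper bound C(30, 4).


Each vertex corresponds to some choice of n active constraints out of m, so the number of vertices is at most C(m, n) = m! / (n!(m-n)!).
m = 30, n = 4
Numerator: 30 * 29 * 28 * 27
Denominator: 4! = 24
C(30, 4) = 27405


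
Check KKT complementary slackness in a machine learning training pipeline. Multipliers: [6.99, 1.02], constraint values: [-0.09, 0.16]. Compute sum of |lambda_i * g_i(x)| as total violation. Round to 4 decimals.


KKT complementary slackness check:
lambda_1 * g_1 = 6.99 * -0.09 = -0.6291
lambda_2 * g_2 = 1.02 * 0.16 = 0.1632
Total violation = 0.6291 + 0.1632 = 0.7923


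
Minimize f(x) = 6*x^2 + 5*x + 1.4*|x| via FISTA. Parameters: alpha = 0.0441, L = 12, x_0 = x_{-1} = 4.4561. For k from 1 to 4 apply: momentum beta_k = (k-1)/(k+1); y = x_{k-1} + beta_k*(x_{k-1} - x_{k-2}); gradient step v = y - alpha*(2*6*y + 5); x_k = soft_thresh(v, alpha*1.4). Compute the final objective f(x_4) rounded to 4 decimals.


FISTA on f(x) = 6*x^2 + 5*x + 1.4*|x|
L = 12, alpha = 0.0441
Iteration 1: beta = 0.0, y = 4.4561 + 0.0*(4.4561 - 4.4561) = 4.4561
  grad(y) = 58.4732, v = y - alpha*grad = 1.8774
  prox(v) = soft_thresh(1.8774, 0.0617) = 1.8157
Iteration 2: beta = 0.3333, y = 1.8157 + 0.3333*(1.8157 - 4.4561) = 0.9356
  grad(y) = 16.2267, v = y - alpha*grad = 0.22
  prox(v) = soft_thresh(0.22, 0.0617) = 0.1582
Iteration 3: beta = 0.5, y = 0.1582 + 0.5*(0.1582 - 1.8157) = -0.6705
  grad(y) = -3.0462, v = y - alpha*grad = -0.5362
  prox(v) = soft_thresh(-0.5362, 0.0617) = -0.4744
Iteration 4: beta = 0.6, y = -0.4744 + 0.6*(-0.4744 - 0.1582) = -0.854
  grad(y) = -5.2484, v = y - alpha*grad = -0.6226
  prox(v) = soft_thresh(-0.6226, 0.0617) = -0.5608
f(x_4) = 6*(-0.5608)^2 + 5*(-0.5608) + 1.4*|-0.5608| = -0.1318


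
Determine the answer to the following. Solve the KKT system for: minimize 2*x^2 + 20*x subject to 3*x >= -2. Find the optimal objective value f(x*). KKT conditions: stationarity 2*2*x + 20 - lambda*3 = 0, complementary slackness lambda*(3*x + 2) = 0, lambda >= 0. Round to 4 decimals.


Step 1: Try lambda = 0 (constraint inactive).
x_unc = -20/(2*2) = -5.0
Check: 3*-5.0 = -15.0 < -2 -- violated!
Step 2: Constraint must be active: 3*x = -2
x* = -2/3 = -0.6667 (rounded; the exact value -2/3 is used below)
lambda = (2*2*(-2/3) + 20)/3 = 5.7778
Step 3: Compute optimal value.
f(x*) = 2*(-2/3)^2 + 20*(-2/3) = -12.4444


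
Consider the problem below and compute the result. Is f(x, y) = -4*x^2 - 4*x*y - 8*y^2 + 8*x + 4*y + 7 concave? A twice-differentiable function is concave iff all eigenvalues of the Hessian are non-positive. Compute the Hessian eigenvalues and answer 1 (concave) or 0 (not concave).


The Hessian of f(x,y) = -4*x^2 - 4*x*y - 8*y^2 + 8*x + 4*y + 7 is:
H = [[-8, -4], [-4, -16]]
Trace = -8 - 16 = -24
Determinant = -8*-16 - (-4)^2 = 112
Discriminant = (-24)^2 - 4*112 = 128.0
Eigenvalues: lambda_1 = -17.6569, lambda_2 = -6.3431
The function is concave.

1


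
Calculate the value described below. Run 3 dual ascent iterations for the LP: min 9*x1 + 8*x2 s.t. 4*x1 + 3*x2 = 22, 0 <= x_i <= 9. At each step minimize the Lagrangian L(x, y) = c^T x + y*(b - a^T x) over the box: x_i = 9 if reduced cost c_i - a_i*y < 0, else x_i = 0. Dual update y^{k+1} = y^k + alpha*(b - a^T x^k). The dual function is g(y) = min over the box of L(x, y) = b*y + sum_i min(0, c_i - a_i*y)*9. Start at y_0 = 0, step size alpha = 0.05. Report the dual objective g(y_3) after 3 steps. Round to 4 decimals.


Dual ascent for LP: min 9*x1 + 8*x2, 4*x1 + 3*x2 = 22, 0 <= x_i <= 9
Step 1: y^k = 0.0, reduced costs: (9.0, 8.0)
  x^k = (0.0, 0.0), subgradient = b - a^T x = 22.0
  y^{k+1} = 0.0 + 0.05*22.0 = 1.1
Step 2: y^k = 1.1, reduced costs: (4.6, 4.7)
  x^k = (0.0, 0.0), subgradient = b - a^T x = 22.0
  y^{k+1} = 1.1 + 0.05*22.0 = 2.2
Step 3: y^k = 2.2, reduced costs: (0.2, 1.4)
  x^k = (0.0, 0.0), subgradient = b - a^T x = 22.0
  y^{k+1} = 2.2 + 0.05*22.0 = 3.3
Dual objective at y_3 = 3.3: reduced costs (-4.2, -1.9), box minimizer x = (9.0, 9.0)
g(y_3) = b*y + (c1 - a1*y)*x1 + (c2 - a2*y)*x2 = 22*3.3 + (-4.2)*9.0 + (-1.9)*9.0 = 72.6 - 37.8 - 17.1 = 17.7


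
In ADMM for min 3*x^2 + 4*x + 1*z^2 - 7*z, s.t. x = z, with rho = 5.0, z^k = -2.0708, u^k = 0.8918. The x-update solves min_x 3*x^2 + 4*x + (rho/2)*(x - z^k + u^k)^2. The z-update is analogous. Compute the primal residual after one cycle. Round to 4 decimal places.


ADMM iteration with rho = 5.0, z^k = -2.0708, u^k = 0.8918
Step 1: x-update.
Minimize 3*x^2 + 4*x + (5.0/2)*(x + 2.0708 + 0.8918)^2
FOC: (2*3 + 5.0)*x = -4 + 5.0*(-2.0708 - 0.8918)
x^{k+1} = -1.7103
Step 2: z-update.
Minimize 1*z^2 - 7*z + (5.0/2)*(-1.7103 - z + 0.8918)^2
FOC: (2*1 + 5.0)*z = 7 + 5.0*(-1.7103 + 0.8918)
z^{k+1} = 0.4154
Step 3: u-update.
u^{k+1} = 0.8918 - 1.7103 - 0.4154 = -1.2338
Step 4: Primal residual = |-1.7103 - 0.4154| = 2.1256


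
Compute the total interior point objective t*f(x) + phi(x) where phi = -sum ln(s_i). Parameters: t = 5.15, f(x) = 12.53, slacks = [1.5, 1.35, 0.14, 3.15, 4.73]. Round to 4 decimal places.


Step 1: Compute log-barrier.
ln values: [0.4055, 0.3001, -1.9661, 1.1474, 1.5539]
phi = -(0.4055 + 0.3001 - 1.9661 + 1.1474 + 1.5539) = -1.4408
Step 2: Compute augmented objective.
t*f(x) = 5.15*12.53 = 64.5295
Total = 64.5295 - 1.4408 = 63.0887


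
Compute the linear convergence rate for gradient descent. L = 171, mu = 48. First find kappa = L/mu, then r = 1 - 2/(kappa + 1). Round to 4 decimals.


Step 1: Compute the condition number.
kappa = L/mu = 171/48 = 3.5625
Step 2: Compute the convergence rate.
r = 1 - 2/(kappa + 1) = 1 - 2*mu/(L + mu) = (L - mu)/(L + mu) = 123/219 = 0.5616


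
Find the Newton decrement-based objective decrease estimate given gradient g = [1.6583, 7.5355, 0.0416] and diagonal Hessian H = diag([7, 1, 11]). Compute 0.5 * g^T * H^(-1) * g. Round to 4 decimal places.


Step 1: H is diagonal, so H^(-1) * g = [0.2369, 7.5355, 0.0038].
Step 2: g^T H^(-1) g = sum_i g_i^2 / H_ii
  = (1.6583)^2/7 + (7.5355)^2/1 + (0.0416)^2/11
  = 0.3929 + 56.7838 + 0.0002 = 57.1768
Step 3: Objective decrease = 0.5 * g^T H^(-1) g = 28.5884


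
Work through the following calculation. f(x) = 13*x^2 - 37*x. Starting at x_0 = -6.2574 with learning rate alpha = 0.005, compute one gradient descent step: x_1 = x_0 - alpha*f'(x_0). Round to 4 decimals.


We compute the gradient at x_0 and apply the update.
f'(x) = 26*x - 37
f'(-6.2574) = 26*-6.2574 - 37 = -199.6924
x_1 = -6.2574 - 0.005*-199.6924 = -5.2589


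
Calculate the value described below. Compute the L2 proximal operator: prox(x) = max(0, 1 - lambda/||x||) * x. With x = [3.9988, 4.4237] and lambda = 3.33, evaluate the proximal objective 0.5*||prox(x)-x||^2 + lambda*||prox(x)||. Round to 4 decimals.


Step 1: Compute ||x||.
||x|| = 5.9632
Step 2: Compute scaling factor.
scale = max(0, 1 - 3.33/5.9632) = 0.4416
Step 3: prox(x) = [1.7658, 1.9534]
||prox(x)|| = 2.6332
Step 4: Proximal objective.
0.5*||prox-x||^2 = 5.5445
lambda*||prox|| = 8.7686
Total = 14.3129


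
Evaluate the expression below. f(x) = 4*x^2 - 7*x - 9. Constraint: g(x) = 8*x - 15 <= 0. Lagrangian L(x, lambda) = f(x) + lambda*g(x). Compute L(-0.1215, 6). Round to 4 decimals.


Step 1: Evaluate f(x).
f(-0.1215) = 4*(-0.1215)^2 - 7*(-0.1215) - 9 = -8.0905
Step 2: Evaluate g(x).
g(-0.1215) = 8*-0.1215 - 15 = -15.972
Step 3: Compute Lagrangian.
L = -8.0905 + 6*-15.972 = -103.9225


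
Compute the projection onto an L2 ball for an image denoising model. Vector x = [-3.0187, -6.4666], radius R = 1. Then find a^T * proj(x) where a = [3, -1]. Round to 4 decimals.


Step 1: Compute ||x|| (intermediates to 6 decimals).
||x|| = sqrt((-3.0187)^2 + (-6.4666)^2) = 7.136488
Step 2: Project.
Since ||x|| > R, scale = R/||x|| = 1/7.136488 = 0.140125, proj(x) = scale * x
proj(x) = [-0.422995, -0.906132]
Step 3: Dot product.
a^T * proj(x) = 3*(-0.422995) - 1*(-0.906132) = -0.3629


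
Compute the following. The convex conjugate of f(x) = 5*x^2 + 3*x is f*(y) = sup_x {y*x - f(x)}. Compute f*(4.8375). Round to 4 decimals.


f*(y) = sup_x {y*x - a*x^2 - b*x} = sup_x {(y-b)*x - a*x^2}
FOC: (y - b) - 2a*x = 0 => x* = (y - b)/(2a)
x* = (4.8375 - 3)/(2*5) = 0.1838
f*(4.8375) = (y-b)^2/(4a) = (4.8375 - 3)^2/(4*5)
= 3.3764/20 = 0.1688


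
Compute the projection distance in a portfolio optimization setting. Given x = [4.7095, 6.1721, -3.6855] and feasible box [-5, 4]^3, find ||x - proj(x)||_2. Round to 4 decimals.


Project each component onto [-5, 4].
clip(4.7095) = 4.0, clip(6.1721) = 4.0, clip(-3.6855) = -3.6855
Projection = [4.0, 4.0, -3.6855]
Squared diffs: [0.5034, 4.718, 0.0]
Distance = sqrt(5.2214) = 2.285


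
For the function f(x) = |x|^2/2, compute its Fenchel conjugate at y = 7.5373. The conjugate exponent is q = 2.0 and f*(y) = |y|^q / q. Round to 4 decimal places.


The conjugate exponent q satisfies 1/p + 1/q = 1.
p = 2, so q = 2/(2 - 1) = 2.0
|y|^q = 7.5373^2.0 = 56.8109
f*(7.5373) = 56.8109 / 2.0 = 28.4054


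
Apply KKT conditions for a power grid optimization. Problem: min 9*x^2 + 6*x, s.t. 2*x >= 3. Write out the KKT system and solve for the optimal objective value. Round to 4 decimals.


Step 1: Try lambda = 0 (constraint inactive).
x_unc = -6/(2*9) = -0.3333
Check: 2*-0.3333 = -0.6666 < 3 -- violated!
Step 2: Constraint must be active: 2*x = 3
x* = 3/2 = 1.5
lambda = (2*9*1.5 + 6)/2 = 16.5
Step 3: Compute optimal value.
f(x*) = 9*1.5^2 + 6*1.5 = 29.25


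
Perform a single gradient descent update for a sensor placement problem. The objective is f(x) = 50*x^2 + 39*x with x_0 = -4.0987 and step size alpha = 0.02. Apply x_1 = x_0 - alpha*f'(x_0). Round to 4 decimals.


We compute the gradient at x_0 and apply the update.
f'(x) = 100*x + 39
f'(-4.0987) = 100*-4.0987 + 39 = -370.87
x_1 = -4.0987 - 0.02*-370.87 = 3.3187


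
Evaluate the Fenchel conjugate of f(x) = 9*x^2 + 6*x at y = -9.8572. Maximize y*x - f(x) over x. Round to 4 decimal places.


f*(y) = sup_x {y*x - a*x^2 - b*x} = sup_x {(y-b)*x - a*x^2}
FOC: (y - b) - 2a*x = 0 => x* = (y - b)/(2a)
x* = (-9.8572 - 6)/(2*9) = -0.881
f*(-9.8572) = (y-b)^2/(4a) = (-9.8572 - 6)^2/(4*9)
= 251.4508/36 = 6.9847


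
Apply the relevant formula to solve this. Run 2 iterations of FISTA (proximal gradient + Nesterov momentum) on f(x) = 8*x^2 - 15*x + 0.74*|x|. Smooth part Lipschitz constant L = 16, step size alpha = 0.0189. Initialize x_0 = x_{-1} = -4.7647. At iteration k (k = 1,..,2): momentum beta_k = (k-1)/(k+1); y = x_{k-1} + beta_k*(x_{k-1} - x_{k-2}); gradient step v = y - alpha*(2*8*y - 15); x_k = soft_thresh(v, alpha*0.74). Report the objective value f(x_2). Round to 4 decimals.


FISTA on f(x) = 8*x^2 - 15*x + 0.74*|x|
L = 16, alpha = 0.0189
Iteration 1: beta = 0.0, y = -4.7647 + 0.0*(-4.7647 + 4.7647) = -4.7647
  grad(y) = -91.2352, v = y - alpha*grad = -3.0404
  prox(v) = soft_thresh(-3.0404, 0.014) = -3.0264
Iteration 2: beta = 0.3333, y = -3.0264 + 0.3333*(-3.0264 + 4.7647) = -2.4469
  grad(y) = -54.1508, v = y - alpha*grad = -1.4235
  prox(v) = soft_thresh(-1.4235, 0.014) = -1.4095
f(x_2) = 8*(-1.4095)^2 - 15*(-1.4095) + 0.74*|-1.4095| = 38.0786


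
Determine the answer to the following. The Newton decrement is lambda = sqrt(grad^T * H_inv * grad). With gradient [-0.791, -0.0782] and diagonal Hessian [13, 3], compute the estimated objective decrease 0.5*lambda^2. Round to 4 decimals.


Step 1: H is diagonal, so H^(-1) * g = [-0.0608, -0.0261].
Step 2: g^T H^(-1) g = sum_i g_i^2 / H_ii
  = (-0.791)^2/13 + (-0.0782)^2/3
  = 0.0481 + 0.002 = 0.0502
Step 3: Objective decrease = 0.5 * g^T H^(-1) g = 0.0251


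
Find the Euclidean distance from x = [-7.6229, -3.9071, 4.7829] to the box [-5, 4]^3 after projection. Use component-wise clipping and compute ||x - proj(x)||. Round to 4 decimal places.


Project each component onto [-5, 4].
clip(-7.6229) = -5.0, clip(-3.9071) = -3.9071, clip(4.7829) = 4.0
Projection = [-5.0, -3.9071, 4.0]
Squared diffs: [6.8796, 0.0, 0.6129]
Distance = sqrt(7.4925) = 2.7372


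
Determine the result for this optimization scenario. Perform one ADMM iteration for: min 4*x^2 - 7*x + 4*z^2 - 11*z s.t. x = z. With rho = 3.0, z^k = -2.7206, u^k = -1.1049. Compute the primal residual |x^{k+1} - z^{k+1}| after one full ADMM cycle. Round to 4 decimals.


ADMM iteration with rho = 3.0, z^k = -2.7206, u^k = -1.1049
Step 1: x-update.
Minimize 4*x^2 - 7*x + (3.0/2)*(x + 2.7206 - 1.1049)^2
FOC: (2*4 + 3.0)*x = 7 + 3.0*(-2.7206 + 1.1049)
x^{k+1} = 0.1957
Step 2: z-update.
Minimize 4*z^2 - 11*z + (3.0/2)*(0.1957 - z - 1.1049)^2
FOC: (2*4 + 3.0)*z = 11 + 3.0*(0.1957 - 1.1049)
z^{k+1} = 0.752
Step 3: u-update.
u^{k+1} = -1.1049 + 0.1957 - 0.752 = -1.6612
Step 4: Primal residual = |0.1957 - 0.752| = 0.5563


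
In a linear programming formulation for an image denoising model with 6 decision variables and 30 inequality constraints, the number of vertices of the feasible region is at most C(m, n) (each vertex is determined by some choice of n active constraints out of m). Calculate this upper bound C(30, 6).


Each vertex corresponds to some choice of n active constraints out of m, so the number of vertices is at most C(m, n) = m! / (n!(m-n)!).
m = 30, n = 6
Numerator: 30 * 29 * 28 * 27 * 26 * 25
Denominator: 6! = 720
C(30, 6) = 593775


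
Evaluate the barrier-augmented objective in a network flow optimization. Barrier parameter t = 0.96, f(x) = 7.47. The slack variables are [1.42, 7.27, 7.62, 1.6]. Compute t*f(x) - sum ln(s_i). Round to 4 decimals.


Step 1: Compute log-barrier.
ln values: [0.3507, 1.9838, 2.0308, 0.47]
phi = -(0.3507 + 1.9838 + 2.0308 + 0.47) = -4.8352
Step 2: Compute augmented objective.
t*f(x) = 0.96*7.47 = 7.1712
Total = 7.1712 - 4.8352 = 2.336


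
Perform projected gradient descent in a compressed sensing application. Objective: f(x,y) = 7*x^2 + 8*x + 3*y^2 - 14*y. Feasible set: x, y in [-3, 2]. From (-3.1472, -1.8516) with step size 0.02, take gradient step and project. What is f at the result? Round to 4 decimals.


Step 1: Compute gradient at (-3.1472, -1.8516).
grad_x = 2*7*-3.1472 + 8 = -36.0608
grad_y = 2*3*-1.8516 - 14 = -25.1096
Step 2: Gradient step.
x_raw = -3.1472 - 0.02*-36.0608 = -2.426
y_raw = -1.8516 - 0.02*-25.1096 = -1.3494
Step 3: Project onto [-3, 2].
x_proj = clip(-2.426) = -2.426
y_proj = clip(-1.3494) = -1.3494
Step 4: Evaluate f.
f(-2.426, -1.3494) = 46.1443


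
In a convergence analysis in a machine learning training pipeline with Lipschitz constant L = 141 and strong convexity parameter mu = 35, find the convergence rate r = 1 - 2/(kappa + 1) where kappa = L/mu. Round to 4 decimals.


Step 1: Compute the condition number.
kappa = L/mu = 141/35 = 4.0286
Step 2: Compute the convergence rate.
r = 1 - 2/(kappa + 1) = 1 - 2*mu/(L + mu) = (L - mu)/(L + mu) = 106/176 = 0.6023


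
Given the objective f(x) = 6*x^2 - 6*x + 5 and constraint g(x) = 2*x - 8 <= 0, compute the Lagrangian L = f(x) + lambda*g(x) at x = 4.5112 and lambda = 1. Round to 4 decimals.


Step 1: Evaluate f(x).
f(4.5112) = 6*4.5112^2 - 6*4.5112 + 5 = 100.0384
Step 2: Evaluate g(x).
g(4.5112) = 2*4.5112 - 8 = 1.0224
Step 3: Compute Lagrangian.
L = 100.0384 + 1*1.0224 = 101.0608


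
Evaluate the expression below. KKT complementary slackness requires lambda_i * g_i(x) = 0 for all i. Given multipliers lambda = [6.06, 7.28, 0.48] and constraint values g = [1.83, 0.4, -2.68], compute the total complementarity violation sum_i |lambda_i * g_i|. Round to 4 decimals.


KKT complementary slackness check:
lambda_1 * g_1 = 6.06 * 1.83 = 11.0898
lambda_2 * g_2 = 7.28 * 0.4 = 2.912
lambda_3 * g_3 = 0.48 * -2.68 = -1.2864
Total violation = 11.0898 + 2.912 + 1.2864 = 15.2882


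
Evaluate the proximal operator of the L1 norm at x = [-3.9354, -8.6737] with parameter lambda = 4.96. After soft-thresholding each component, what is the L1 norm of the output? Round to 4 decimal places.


Soft-thresholding with lambda = 4.96:
prox(-3.9354) = sign(-3.9354)*max(|-3.9354| - 4.96, 0) = 0.0
prox(-8.6737) = sign(-8.6737)*max(|-8.6737| - 4.96, 0) = -3.7137
prox(x) = [0.0, -3.7137]
||prox(x)||_1 = 0.0 + 3.7137 = 3.7137


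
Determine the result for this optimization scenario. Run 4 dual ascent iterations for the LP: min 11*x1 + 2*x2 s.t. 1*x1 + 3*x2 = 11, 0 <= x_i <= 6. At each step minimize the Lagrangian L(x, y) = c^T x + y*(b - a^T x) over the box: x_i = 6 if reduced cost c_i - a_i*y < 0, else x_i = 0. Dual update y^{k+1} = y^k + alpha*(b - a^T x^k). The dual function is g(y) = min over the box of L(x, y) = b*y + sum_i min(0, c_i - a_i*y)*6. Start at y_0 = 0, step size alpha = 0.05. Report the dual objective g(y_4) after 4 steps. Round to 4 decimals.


Dual ascent for LP: min 11*x1 + 2*x2, 1*x1 + 3*x2 = 11, 0 <= x_i <= 6
Step 1: y^k = 0.0, reduced costs: (11.0, 2.0)
  x^k = (0.0, 0.0), subgradient = b - a^T x = 11.0
  y^{k+1} = 0.0 + 0.05*11.0 = 0.55
Step 2: y^k = 0.55, reduced costs: (10.45, 0.35)
  x^k = (0.0, 0.0), subgradient = b - a^T x = 11.0
  y^{k+1} = 0.55 + 0.05*11.0 = 1.1
Step 3: y^k = 1.1, reduced costs: (9.9, -1.3)
  x^k = (0.0, 6.0), subgradient = b - a^T x = -7.0
  y^{k+1} = 1.1 + 0.05*-7.0 = 0.75
Step 4: y^k = 0.75, reduced costs: (10.25, -0.25)
  x^k = (0.0, 6.0), subgradient = b - a^T x = -7.0
  y^{k+1} = 0.75 + 0.05*-7.0 = 0.4
Dual objective at y_4 = 0.4: reduced costs (10.6, 0.8), box minimizer x = (0.0, 0.0)
g(y_4) = b*y + (c1 - a1*y)*x1 + (c2 - a2*y)*x2 = 11*0.4 + 10.6*0.0 + 0.8*0.0 = 4.4 + 0.0 + 0.0 = 4.4


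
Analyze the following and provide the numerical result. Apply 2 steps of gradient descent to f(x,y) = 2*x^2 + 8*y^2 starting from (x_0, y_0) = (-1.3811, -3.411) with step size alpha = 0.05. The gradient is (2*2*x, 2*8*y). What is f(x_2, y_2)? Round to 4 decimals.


Gradient descent on f(x,y) = 2*x^2 + 8*y^2.
Starting point: (-1.3811, -3.411), alpha = 0.05
Step 1: grad_x = 2*2*-1.3811 = -5.5244, grad_y = 2*8*-3.411 = -54.576
  x_1 = -1.3811 - 0.05*-5.5244 = -1.1049
  y_1 = -3.411 - 0.05*-54.576 = -0.6822
Step 2: grad_x = 2*2*-1.1049 = -4.4195, grad_y = 2*8*-0.6822 = -10.9152
  x_2 = -1.1049 - 0.05*-4.4195 = -0.8839
  y_2 = -0.6822 - 0.05*-10.9152 = -0.1364
f(-0.8839, -0.1364) = 2*(-0.8839)^2 + 8*(-0.1364)^2 = 1.7115


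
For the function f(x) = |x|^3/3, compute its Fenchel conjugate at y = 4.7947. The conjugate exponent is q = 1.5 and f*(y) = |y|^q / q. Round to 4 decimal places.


The conjugate exponent q satisfies 1/p + 1/q = 1.
p = 3, so q = 3/(3 - 1) = 1.5
|y|^q = 4.7947^1.5 = 10.4989
f*(4.7947) = 10.4989 / 1.5 = 6.9992


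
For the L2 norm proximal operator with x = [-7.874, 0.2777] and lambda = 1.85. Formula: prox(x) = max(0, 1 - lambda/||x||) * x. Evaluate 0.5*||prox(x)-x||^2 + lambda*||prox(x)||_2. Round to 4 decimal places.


Step 1: Compute ||x||.
||x|| = 7.8789
Step 2: Compute scaling factor.
scale = max(0, 1 - 1.85/7.8789) = 0.7652
Step 3: prox(x) = [-6.0251, 0.2125]
||prox(x)|| = 6.0289
Step 4: Proximal objective.
0.5*||prox-x||^2 = 1.7113
lambda*||prox|| = 11.1535
Total = 12.8647


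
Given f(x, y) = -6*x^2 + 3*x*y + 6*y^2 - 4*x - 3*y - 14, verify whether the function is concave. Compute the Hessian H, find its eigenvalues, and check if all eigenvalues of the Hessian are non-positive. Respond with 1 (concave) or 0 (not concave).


The Hessian of f(x,y) = -6*x^2 + 3*x*y + 6*y^2 - 4*x - 3*y - 14 is:
H = [[-12, 3], [3, 12]]
Trace = -12 + 12 = 0
Determinant = -12*12 - (3)^2 = -153
Discriminant = (0)^2 - 4*-153 = 612.0
Eigenvalues: lambda_1 = -12.3693, lambda_2 = 12.3693
The function is not concave.

0


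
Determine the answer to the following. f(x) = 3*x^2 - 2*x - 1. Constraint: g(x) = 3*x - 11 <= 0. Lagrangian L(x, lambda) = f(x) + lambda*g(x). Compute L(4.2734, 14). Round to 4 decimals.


Step 1: Evaluate f(x).
f(4.2734) = 3*4.2734^2 - 2*4.2734 - 1 = 45.239
Step 2: Evaluate g(x).
g(4.2734) = 3*4.2734 - 11 = 1.8202
Step 3: Compute Lagrangian.
L = 45.239 + 14*1.8202 = 70.7218


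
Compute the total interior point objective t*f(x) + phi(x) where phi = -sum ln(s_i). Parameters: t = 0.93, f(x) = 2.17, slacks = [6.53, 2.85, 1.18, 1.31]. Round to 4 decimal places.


Step 1: Compute log-barrier.
ln values: [1.8764, 1.0473, 0.1655, 0.27]
phi = -(1.8764 + 1.0473 + 0.1655 + 0.27) = -3.3593
Step 2: Compute augmented objective.
t*f(x) = 0.93*2.17 = 2.0181
Total = 2.0181 - 3.3593 = -1.3412


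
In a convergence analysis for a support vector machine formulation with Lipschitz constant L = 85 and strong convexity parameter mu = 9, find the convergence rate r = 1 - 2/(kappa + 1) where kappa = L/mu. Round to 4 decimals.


Step 1: Compute the condition number.
kappa = L/mu = 85/9 = 9.4444
Step 2: Compute the convergence rate.
r = 1 - 2/(kappa + 1) = 1 - 2*mu/(L + mu) = (L - mu)/(L + mu) = 76/94 = 0.8085


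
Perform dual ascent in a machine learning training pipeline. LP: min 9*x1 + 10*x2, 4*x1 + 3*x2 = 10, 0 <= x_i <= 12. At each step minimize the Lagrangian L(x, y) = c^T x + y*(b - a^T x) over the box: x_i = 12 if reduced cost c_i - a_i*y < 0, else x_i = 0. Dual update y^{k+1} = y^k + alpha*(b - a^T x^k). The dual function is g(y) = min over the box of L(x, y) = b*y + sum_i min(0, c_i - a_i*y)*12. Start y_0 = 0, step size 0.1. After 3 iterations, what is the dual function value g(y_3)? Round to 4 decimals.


Dual ascent for LP: min 9*x1 + 10*x2, 4*x1 + 3*x2 = 10, 0 <= x_i <= 12
Step 1: y^k = 0.0, reduced costs: (9.0, 10.0)
  x^k = (0.0, 0.0), subgradient = b - a^T x = 10.0
  y^{k+1} = 0.0 + 0.1*10.0 = 1.0
Step 2: y^k = 1.0, reduced costs: (5.0, 7.0)
  x^k = (0.0, 0.0), subgradient = b - a^T x = 10.0
  y^{k+1} = 1.0 + 0.1*10.0 = 2.0
Step 3: y^k = 2.0, reduced costs: (1.0, 4.0)
  x^k = (0.0, 0.0), subgradient = b - a^T x = 10.0
  y^{k+1} = 2.0 + 0.1*10.0 = 3.0
Dual objective at y_3 = 3.0: reduced costs (-3.0, 1.0), box minimizer x = (12.0, 0.0)
g(y_3) = b*y + (c1 - a1*y)*x1 + (c2 - a2*y)*x2 = 10*3.0 + (-3.0)*12.0 + 1.0*0.0 = 30.0 - 36.0 + 0.0 = -6.0


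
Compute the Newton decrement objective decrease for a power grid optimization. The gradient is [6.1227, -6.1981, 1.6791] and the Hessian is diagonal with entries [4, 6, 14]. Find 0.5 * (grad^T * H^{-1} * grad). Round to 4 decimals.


Step 1: H is diagonal, so H^(-1) * g = [1.5307, -1.033, 0.1199].
Step 2: g^T H^(-1) g = sum_i g_i^2 / H_ii
  = (6.1227)^2/4 + (-6.1981)^2/6 + (1.6791)^2/14
  = 9.3719 + 6.4027 + 0.2014 = 15.976
Step 3: Objective decrease = 0.5 * g^T H^(-1) g = 7.988


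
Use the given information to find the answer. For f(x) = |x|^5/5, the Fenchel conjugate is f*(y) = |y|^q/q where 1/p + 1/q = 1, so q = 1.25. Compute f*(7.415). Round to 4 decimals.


The conjugate exponent q satisfies 1/p + 1/q = 1.
p = 5, so q = 5/(5 - 1) = 1.25
|y|^q = 7.415^1.25 = 12.236
f*(7.415) = 12.236 / 1.25 = 9.7888


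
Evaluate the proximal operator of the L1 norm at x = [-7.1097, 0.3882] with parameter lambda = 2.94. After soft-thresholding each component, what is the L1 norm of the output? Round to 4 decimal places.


Soft-thresholding with lambda = 2.94:
prox(-7.1097) = sign(-7.1097)*max(|-7.1097| - 2.94, 0) = -4.1697
prox(0.3882) = sign(0.3882)*max(|0.3882| - 2.94, 0) = 0.0
prox(x) = [-4.1697, 0.0]
||prox(x)||_1 = 4.1697 + 0.0 = 4.1697


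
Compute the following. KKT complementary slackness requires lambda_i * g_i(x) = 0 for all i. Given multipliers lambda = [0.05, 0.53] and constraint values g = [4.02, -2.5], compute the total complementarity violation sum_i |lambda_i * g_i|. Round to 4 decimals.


KKT complementary slackness check:
lambda_1 * g_1 = 0.05 * 4.02 = 0.201
lambda_2 * g_2 = 0.53 * -2.5 = -1.325
Total violation = 0.201 + 1.325 = 1.526


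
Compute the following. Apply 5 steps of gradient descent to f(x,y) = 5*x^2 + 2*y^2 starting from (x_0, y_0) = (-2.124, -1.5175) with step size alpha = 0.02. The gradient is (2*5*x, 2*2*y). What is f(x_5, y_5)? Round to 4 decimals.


Gradient descent on f(x,y) = 5*x^2 + 2*y^2.
Starting point: (-2.124, -1.5175), alpha = 0.02
Step 1: grad_x = 2*5*-2.124 = -21.24, grad_y = 2*2*-1.5175 = -6.07
  x_1 = -2.124 - 0.02*-21.24 = -1.6992
  y_1 = -1.5175 - 0.02*-6.07 = -1.3961
Step 2: grad_x = 2*5*-1.6992 = -16.992, grad_y = 2*2*-1.3961 = -5.5844
  x_2 = -1.6992 - 0.02*-16.992 = -1.3594
  y_2 = -1.3961 - 0.02*-5.5844 = -1.2844
Step 3: grad_x = 2*5*-1.3594 = -13.5936, grad_y = 2*2*-1.2844 = -5.1376
  x_3 = -1.3594 - 0.02*-13.5936 = -1.0875
  y_3 = -1.2844 - 0.02*-5.1376 = -1.1817
Step 4: grad_x = 2*5*-1.0875 = -10.8749, grad_y = 2*2*-1.1817 = -4.7266
  x_4 = -1.0875 - 0.02*-10.8749 = -0.87
  y_4 = -1.1817 - 0.02*-4.7266 = -1.0871
Step 5: grad_x = 2*5*-0.87 = -8.6999, grad_y = 2*2*-1.0871 = -4.3485
  x_5 = -0.87 - 0.02*-8.6999 = -0.696
  y_5 = -1.0871 - 0.02*-4.3485 = -1.0002
f(-0.696, -1.0002) = 5*(-0.696)^2 + 2*(-1.0002)^2 = 4.4227


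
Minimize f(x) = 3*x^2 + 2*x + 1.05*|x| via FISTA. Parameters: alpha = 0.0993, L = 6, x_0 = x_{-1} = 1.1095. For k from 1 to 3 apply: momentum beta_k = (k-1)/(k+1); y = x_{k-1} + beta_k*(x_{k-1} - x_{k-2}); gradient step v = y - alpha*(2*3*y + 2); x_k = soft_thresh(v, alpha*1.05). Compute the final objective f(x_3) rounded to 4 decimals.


FISTA on f(x) = 3*x^2 + 2*x + 1.05*|x|
L = 6, alpha = 0.0993
Iteration 1: beta = 0.0, y = 1.1095 + 0.0*(1.1095 - 1.1095) = 1.1095
  grad(y) = 8.657, v = y - alpha*grad = 0.2499
  prox(v) = soft_thresh(0.2499, 0.1043) = 0.1456
Iteration 2: beta = 0.3333, y = 0.1456 + 0.3333*(0.1456 - 1.1095) = -0.1757
  grad(y) = 0.9458, v = y - alpha*grad = -0.2696
  prox(v) = soft_thresh(-0.2696, 0.1043) = -0.1654
Iteration 3: beta = 0.5, y = -0.1654 + 0.5*(-0.1654 - 0.1456) = -0.3208
  grad(y) = 0.075, v = y - alpha*grad = -0.3283
  prox(v) = soft_thresh(-0.3283, 0.1043) = -0.224
f(x_3) = 3*(-0.224)^2 + 2*(-0.224) + 1.05*|-0.224| = -0.0623


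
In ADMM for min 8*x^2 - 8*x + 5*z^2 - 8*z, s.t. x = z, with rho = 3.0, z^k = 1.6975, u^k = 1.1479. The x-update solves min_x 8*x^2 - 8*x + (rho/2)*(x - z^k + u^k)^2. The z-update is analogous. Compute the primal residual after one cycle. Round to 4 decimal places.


ADMM iteration with rho = 3.0, z^k = 1.6975, u^k = 1.1479
Step 1: x-update.
Minimize 8*x^2 - 8*x + (3.0/2)*(x - 1.6975 + 1.1479)^2
FOC: (2*8 + 3.0)*x = 8 + 3.0*(1.6975 - 1.1479)
x^{k+1} = 0.5078
Step 2: z-update.
Minimize 5*z^2 - 8*z + (3.0/2)*(0.5078 - z + 1.1479)^2
FOC: (2*5 + 3.0)*z = 8 + 3.0*(0.5078 + 1.1479)
z^{k+1} = 0.9975
Step 3: u-update.
u^{k+1} = 1.1479 + 0.5078 - 0.9975 = 0.6583
Step 4: Primal residual = |0.5078 - 0.9975| = 0.4896


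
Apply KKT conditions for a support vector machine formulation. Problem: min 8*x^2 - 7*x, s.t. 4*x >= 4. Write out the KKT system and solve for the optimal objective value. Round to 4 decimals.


Step 1: Try lambda = 0 (constraint inactive).
x_unc = 7/(2*8) = 0.4375
Check: 4*0.4375 = 1.75 < 4 -- violated!
Step 2: Constraint must be active: 4*x = 4
x* = 4/4 = 1.0
lambda = (2*8*1.0 - 7)/4 = 2.25
Step 3: Compute optimal value.
f(x*) = 8*1.0^2 - 7*1.0 = 1.0


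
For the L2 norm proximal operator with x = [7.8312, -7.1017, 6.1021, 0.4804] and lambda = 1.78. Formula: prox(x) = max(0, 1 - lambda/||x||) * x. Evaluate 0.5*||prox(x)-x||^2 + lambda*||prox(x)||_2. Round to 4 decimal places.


Step 1: Compute ||x||.
||x|| = 12.2159
Step 2: Compute scaling factor.
scale = max(0, 1 - 1.78/12.2159) = 0.8543
Step 3: prox(x) = [6.6901, -6.0669, 5.213, 0.4104]
||prox(x)|| = 10.4359
Step 4: Proximal objective.
0.5*||prox-x||^2 = 1.5842
lambda*||prox|| = 18.5759
Total = 20.1601


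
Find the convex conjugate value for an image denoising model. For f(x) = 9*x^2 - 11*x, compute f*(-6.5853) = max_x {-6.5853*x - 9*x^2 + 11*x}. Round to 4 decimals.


f*(y) = sup_x {y*x - a*x^2 - b*x} = sup_x {(y-b)*x - a*x^2}
FOC: (y - b) - 2a*x = 0 => x* = (y - b)/(2a)
x* = (-6.5853 + 11)/(2*9) = 0.2453
f*(-6.5853) = (y-b)^2/(4a) = (-6.5853 + 11)^2/(4*9)
= 19.4896/36 = 0.5414
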